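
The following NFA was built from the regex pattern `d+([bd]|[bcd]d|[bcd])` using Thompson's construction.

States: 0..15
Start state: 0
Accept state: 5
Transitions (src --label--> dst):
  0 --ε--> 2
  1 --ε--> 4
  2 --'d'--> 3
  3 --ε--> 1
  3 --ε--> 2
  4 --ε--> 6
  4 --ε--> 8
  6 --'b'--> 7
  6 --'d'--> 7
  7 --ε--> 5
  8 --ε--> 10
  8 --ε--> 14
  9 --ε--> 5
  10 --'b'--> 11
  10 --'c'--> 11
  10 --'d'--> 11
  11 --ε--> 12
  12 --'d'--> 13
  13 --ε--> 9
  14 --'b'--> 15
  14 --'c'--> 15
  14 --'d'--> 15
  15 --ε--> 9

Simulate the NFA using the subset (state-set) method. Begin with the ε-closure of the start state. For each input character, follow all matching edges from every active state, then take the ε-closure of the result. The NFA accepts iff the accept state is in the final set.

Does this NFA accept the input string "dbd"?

Answer: ACCEPT

Derivation:
start: ε-closure({0}) = {0,2}
'd' @ 1: {1,2,3,4,6,8,10,14}
'b' @ 2: {5,7,9,11,12,15}  (accept∈set)
'd' @ 3: {5,9,13}  (accept∈set)
after full input: {5,9,13}  (accept=5 in)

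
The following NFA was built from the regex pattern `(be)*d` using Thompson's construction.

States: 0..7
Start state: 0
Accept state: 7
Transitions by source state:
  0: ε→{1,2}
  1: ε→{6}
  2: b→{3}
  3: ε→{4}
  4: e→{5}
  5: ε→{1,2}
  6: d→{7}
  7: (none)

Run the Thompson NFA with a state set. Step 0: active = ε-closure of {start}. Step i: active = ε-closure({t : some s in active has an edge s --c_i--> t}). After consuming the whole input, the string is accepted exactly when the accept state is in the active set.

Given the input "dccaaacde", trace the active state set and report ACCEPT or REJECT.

Answer: REJECT

Derivation:
initial (ε-close {0}): {0,1,2,6}
'd' @ 1: {7}  [accepting]
'c' @ 2: {}  — dead — no transitions
rest 'caaacde' ignored (set empty)
after full input: {}  (accept=7 not in)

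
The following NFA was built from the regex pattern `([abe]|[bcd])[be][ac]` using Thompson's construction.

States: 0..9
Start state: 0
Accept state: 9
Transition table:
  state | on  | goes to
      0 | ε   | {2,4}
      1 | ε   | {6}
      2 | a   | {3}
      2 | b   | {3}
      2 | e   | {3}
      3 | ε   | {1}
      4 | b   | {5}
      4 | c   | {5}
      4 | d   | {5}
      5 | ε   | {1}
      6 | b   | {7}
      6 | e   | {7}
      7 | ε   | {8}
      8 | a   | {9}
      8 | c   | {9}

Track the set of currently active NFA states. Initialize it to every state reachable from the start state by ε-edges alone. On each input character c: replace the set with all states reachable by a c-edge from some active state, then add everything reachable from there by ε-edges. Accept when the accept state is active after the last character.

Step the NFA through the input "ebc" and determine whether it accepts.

Answer: ACCEPT

Steps:
S₀ = ε-closure({0}) = {0,2,4}
'e' @ 1: {1,3,6}
'b' @ 2: {7,8}
'c' @ 3: {9}  [accepting]
end set {9} — state 9 in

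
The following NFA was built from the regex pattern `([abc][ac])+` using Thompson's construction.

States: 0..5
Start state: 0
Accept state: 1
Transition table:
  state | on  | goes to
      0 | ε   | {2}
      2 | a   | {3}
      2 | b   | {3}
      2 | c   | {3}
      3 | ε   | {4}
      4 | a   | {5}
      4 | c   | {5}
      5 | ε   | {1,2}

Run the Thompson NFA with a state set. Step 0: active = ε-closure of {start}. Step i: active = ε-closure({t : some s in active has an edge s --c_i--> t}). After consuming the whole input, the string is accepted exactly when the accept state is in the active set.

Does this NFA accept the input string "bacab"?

Answer: REJECT

Derivation:
S₀ = ε-closure({0}) = {0,2}
'b' @ 1: {3,4}
'a' @ 2: {1,2,5}  [accepting]
'c' @ 3: {3,4}
'a' @ 4: {1,2,5}  [accepting]
'b' @ 5: {3,4}
final: {3,4}; accept 1 not in set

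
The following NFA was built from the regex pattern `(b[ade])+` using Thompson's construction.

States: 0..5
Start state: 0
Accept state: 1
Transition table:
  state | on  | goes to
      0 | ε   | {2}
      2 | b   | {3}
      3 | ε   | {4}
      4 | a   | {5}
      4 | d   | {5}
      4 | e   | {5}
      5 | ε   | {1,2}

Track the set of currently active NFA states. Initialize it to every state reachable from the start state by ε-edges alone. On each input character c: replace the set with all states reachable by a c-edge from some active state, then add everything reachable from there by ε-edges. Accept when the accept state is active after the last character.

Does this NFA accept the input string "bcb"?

Answer: REJECT

Derivation:
start: ε-closure({0}) = {0,2}
'b' @ 1: {3,4}
'c' @ 2: {}  — state set empty
rest 'b' ignored (set empty)
final: {}; accept 1 not in set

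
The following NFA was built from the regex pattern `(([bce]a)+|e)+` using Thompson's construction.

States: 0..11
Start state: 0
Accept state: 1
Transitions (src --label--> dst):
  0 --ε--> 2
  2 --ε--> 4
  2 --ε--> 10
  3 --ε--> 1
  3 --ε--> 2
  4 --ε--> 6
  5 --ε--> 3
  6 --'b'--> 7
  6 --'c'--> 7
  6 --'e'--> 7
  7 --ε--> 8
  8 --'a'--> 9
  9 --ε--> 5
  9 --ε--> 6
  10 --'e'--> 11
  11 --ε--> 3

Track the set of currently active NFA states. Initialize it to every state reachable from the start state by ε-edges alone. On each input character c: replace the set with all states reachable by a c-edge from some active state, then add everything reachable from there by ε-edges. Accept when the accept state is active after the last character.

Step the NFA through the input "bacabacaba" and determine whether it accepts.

start: ε-closure({0}) = {0,2,4,6,10}
'b' @ 1: {7,8}
'a' @ 2: {1,2,3,4,5,6,9,10}  [accepting]
'c' @ 3: {7,8}
'a' @ 4: {1,2,3,4,5,6,9,10}  [accepting]
'b' @ 5: {7,8}
'a' @ 6: {1,2,3,4,5,6,9,10}  [accepting]
'c' @ 7: {7,8}
'a' @ 8: {1,2,3,4,5,6,9,10}  [accepting]
'b' @ 9: {7,8}
'a' @ 10: {1,2,3,4,5,6,9,10}  [accepting]
after full input: {1,2,3,4,5,6,9,10}  (accept=1 in)

Answer: ACCEPT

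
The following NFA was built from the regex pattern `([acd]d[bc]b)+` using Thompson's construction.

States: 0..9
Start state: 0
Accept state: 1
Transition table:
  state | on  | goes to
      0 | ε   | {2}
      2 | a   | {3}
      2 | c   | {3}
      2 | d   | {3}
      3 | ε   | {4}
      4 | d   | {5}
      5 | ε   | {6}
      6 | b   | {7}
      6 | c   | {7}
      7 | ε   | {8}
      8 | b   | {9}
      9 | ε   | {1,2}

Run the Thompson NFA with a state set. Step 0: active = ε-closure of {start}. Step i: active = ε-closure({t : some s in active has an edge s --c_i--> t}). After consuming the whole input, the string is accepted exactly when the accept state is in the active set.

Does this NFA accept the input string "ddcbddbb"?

initial (ε-close {0}): {0,2}
'd' @ 1: {3,4}
'd' @ 2: {5,6}
'c' @ 3: {7,8}
'b' @ 4: {1,2,9}  (accept∈set)
'd' @ 5: {3,4}
'd' @ 6: {5,6}
'b' @ 7: {7,8}
'b' @ 8: {1,2,9}  (accept∈set)
final: {1,2,9}; accept 1 in set

Answer: ACCEPT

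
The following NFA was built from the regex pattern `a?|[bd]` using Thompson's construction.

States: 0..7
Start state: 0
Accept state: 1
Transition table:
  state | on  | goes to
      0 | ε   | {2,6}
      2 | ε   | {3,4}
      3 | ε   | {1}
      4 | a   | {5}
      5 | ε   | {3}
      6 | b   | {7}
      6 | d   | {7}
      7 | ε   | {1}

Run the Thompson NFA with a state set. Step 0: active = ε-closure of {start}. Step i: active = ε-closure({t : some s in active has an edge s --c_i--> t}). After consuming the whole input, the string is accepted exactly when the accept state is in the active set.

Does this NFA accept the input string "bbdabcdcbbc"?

initial (ε-close {0}): {0,1,2,3,4,6}
'b' @ 1: {1,7}  [accepting]
'b' @ 2: {}  — dead — no transitions
rest 'dabcdcbbc' ignored (set empty)
after full input: {}  (accept=1 not in)

Answer: REJECT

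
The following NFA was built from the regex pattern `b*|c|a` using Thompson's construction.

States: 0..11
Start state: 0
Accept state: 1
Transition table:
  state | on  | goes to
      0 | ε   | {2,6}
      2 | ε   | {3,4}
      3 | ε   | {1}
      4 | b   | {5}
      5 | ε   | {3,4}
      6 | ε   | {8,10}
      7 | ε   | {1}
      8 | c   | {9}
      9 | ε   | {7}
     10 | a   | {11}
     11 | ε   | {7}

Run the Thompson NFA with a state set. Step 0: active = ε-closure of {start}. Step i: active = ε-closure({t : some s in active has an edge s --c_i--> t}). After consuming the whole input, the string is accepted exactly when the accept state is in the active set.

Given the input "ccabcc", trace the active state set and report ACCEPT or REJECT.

Answer: REJECT

Derivation:
initial (ε-close {0}): {0,1,2,3,4,6,8,10}
'c' @ 1: {1,7,9}  ✓accept
'c' @ 2: {}  — state set empty
rest 'abcc' ignored (set empty)
end set {} — state 1 not in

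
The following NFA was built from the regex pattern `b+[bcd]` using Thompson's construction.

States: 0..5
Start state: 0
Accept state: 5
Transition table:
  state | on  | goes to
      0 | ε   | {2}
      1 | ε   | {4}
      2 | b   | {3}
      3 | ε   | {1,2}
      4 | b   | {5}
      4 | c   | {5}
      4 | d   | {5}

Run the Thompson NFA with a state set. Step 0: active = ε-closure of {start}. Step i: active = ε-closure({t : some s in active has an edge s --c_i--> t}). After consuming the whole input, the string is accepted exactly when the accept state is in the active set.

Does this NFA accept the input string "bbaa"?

Answer: REJECT

Steps:
initial (ε-close {0}): {0,2}
'b' @ 1: {1,2,3,4}
'b' @ 2: {1,2,3,4,5}  [accepting]
'a' @ 3: {}  — dead — no transitions
rest 'a' ignored (set empty)
after full input: {}  (accept=5 not in)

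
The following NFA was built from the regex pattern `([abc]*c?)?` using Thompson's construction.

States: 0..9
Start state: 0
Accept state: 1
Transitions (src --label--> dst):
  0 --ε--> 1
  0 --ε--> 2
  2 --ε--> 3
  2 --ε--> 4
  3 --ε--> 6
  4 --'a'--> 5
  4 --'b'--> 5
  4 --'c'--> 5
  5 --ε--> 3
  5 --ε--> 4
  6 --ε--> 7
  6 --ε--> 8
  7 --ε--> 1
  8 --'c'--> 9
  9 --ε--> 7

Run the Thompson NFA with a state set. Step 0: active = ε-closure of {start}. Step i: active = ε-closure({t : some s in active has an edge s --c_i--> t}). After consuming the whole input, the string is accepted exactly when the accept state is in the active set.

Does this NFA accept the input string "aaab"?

Answer: ACCEPT

Derivation:
initial (ε-close {0}): {0,1,2,3,4,6,7,8}
'a' @ 1: {1,3,4,5,6,7,8}  [accepting]
'a' @ 2: {1,3,4,5,6,7,8}  [accepting]
'a' @ 3: {1,3,4,5,6,7,8}  [accepting]
'b' @ 4: {1,3,4,5,6,7,8}  [accepting]
final: {1,3,4,5,6,7,8}; accept 1 in set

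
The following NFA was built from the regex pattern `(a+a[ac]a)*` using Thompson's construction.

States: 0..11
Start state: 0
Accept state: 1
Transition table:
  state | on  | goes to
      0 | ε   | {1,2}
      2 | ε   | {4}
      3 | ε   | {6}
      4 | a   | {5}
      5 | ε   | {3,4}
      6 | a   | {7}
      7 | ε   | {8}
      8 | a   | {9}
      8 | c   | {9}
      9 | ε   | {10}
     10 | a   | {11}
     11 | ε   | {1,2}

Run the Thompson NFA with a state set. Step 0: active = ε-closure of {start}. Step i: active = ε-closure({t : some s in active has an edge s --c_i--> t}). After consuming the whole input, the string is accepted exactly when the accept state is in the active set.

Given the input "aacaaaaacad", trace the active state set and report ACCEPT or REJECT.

Answer: REJECT

Derivation:
S₀ = ε-closure({0}) = {0,1,2,4}
'a' @ 1: {3,4,5,6}
'a' @ 2: {3,4,5,6,7,8}
'c' @ 3: {9,10}
'a' @ 4: {1,2,4,11}  ✓accept
'a' @ 5: {3,4,5,6}
'a' @ 6: {3,4,5,6,7,8}
'a' @ 7: {3,4,5,6,7,8,9,10}
'a' @ 8: {1,2,3,4,5,6,7,8,9,10,11}  ✓accept
'c' @ 9: {9,10}
'a' @ 10: {1,2,4,11}  ✓accept
'd' @ 11: {}  — state set empty
end set {} — state 1 not in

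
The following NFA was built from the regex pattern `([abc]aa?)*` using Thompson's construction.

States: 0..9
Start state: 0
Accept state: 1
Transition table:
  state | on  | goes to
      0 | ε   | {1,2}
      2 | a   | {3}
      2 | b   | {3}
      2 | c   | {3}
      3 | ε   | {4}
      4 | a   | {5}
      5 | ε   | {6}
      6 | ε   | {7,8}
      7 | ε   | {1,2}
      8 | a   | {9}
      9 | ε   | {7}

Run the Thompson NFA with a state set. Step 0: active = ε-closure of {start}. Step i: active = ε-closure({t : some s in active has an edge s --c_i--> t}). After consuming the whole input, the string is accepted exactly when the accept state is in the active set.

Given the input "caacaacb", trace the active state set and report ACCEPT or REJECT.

S₀ = ε-closure({0}) = {0,1,2}
'c' @ 1: {3,4}
'a' @ 2: {1,2,5,6,7,8}  (accept∈set)
'a' @ 3: {1,2,3,4,7,9}  (accept∈set)
'c' @ 4: {3,4}
'a' @ 5: {1,2,5,6,7,8}  (accept∈set)
'a' @ 6: {1,2,3,4,7,9}  (accept∈set)
'c' @ 7: {3,4}
'b' @ 8: {}  — state set empty
after full input: {}  (accept=1 not in)

Answer: REJECT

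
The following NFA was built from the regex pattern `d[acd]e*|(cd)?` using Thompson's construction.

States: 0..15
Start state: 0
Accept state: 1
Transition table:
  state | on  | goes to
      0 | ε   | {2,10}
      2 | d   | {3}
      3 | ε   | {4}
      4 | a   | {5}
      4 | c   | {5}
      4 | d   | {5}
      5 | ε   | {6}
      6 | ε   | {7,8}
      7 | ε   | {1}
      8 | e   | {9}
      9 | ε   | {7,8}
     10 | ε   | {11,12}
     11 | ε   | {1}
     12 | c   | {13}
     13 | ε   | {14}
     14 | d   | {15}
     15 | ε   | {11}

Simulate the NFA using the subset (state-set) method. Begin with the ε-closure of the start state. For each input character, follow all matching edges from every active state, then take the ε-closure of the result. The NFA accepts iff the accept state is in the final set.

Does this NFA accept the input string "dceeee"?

Answer: ACCEPT

Trace:
start: ε-closure({0}) = {0,1,2,10,11,12}
'd' @ 1: {3,4}
'c' @ 2: {1,5,6,7,8}  (accept∈set)
'e' @ 3: {1,7,8,9}  (accept∈set)
'e' @ 4: {1,7,8,9}  (accept∈set)
'e' @ 5: {1,7,8,9}  (accept∈set)
'e' @ 6: {1,7,8,9}  (accept∈set)
after full input: {1,7,8,9}  (accept=1 in)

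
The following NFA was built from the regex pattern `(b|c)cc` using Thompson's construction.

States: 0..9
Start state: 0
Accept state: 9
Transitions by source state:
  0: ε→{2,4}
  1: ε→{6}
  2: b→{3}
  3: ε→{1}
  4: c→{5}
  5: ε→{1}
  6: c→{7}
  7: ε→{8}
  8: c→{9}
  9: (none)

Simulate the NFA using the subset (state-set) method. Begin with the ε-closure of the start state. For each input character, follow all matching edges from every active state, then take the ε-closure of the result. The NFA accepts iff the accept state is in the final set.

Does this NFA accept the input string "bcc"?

Answer: ACCEPT

Derivation:
start: ε-closure({0}) = {0,2,4}
'b' @ 1: {1,3,6}
'c' @ 2: {7,8}
'c' @ 3: {9}  (accept∈set)
final: {9}; accept 9 in set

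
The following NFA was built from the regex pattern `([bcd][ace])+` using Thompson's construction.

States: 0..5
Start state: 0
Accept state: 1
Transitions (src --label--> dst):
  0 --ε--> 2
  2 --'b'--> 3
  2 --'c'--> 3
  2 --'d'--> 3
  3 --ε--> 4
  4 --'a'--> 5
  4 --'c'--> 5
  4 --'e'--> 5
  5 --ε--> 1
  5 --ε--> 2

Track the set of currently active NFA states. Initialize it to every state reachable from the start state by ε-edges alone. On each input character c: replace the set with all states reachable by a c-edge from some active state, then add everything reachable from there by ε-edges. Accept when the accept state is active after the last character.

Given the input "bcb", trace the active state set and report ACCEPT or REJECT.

start: ε-closure({0}) = {0,2}
'b' @ 1: {3,4}
'c' @ 2: {1,2,5}  ✓accept
'b' @ 3: {3,4}
end set {3,4} — state 1 not in

Answer: REJECT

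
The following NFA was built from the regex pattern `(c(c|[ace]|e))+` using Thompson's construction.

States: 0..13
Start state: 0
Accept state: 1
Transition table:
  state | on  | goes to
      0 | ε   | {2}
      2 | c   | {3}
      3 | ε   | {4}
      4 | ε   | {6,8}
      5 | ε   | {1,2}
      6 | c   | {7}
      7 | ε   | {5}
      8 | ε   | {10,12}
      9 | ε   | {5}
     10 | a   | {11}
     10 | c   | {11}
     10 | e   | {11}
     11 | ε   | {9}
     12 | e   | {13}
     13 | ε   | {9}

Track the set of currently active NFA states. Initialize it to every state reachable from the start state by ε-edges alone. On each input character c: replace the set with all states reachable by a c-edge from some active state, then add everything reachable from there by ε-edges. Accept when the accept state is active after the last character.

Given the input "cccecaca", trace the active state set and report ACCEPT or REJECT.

Answer: ACCEPT

Steps:
start: ε-closure({0}) = {0,2}
'c' @ 1: {3,4,6,8,10,12}
'c' @ 2: {1,2,5,7,9,11}  ✓accept
'c' @ 3: {3,4,6,8,10,12}
'e' @ 4: {1,2,5,9,11,13}  ✓accept
'c' @ 5: {3,4,6,8,10,12}
'a' @ 6: {1,2,5,9,11}  ✓accept
'c' @ 7: {3,4,6,8,10,12}
'a' @ 8: {1,2,5,9,11}  ✓accept
end set {1,2,5,9,11} — state 1 in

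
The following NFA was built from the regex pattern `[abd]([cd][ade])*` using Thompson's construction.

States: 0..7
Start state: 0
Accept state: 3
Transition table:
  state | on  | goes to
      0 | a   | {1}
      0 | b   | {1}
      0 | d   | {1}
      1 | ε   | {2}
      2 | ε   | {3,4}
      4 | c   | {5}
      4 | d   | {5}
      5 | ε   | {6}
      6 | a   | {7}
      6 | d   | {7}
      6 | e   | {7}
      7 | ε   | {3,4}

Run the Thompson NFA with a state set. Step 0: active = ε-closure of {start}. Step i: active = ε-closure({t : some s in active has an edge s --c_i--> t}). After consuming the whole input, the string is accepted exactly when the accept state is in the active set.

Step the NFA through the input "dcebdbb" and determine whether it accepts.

Answer: REJECT

Steps:
initial (ε-close {0}): {0}
'd' @ 1: {1,2,3,4}  (accept∈set)
'c' @ 2: {5,6}
'e' @ 3: {3,4,7}  (accept∈set)
'b' @ 4: {}  — dead — no transitions
rest 'dbb' ignored (set empty)
final: {}; accept 3 not in set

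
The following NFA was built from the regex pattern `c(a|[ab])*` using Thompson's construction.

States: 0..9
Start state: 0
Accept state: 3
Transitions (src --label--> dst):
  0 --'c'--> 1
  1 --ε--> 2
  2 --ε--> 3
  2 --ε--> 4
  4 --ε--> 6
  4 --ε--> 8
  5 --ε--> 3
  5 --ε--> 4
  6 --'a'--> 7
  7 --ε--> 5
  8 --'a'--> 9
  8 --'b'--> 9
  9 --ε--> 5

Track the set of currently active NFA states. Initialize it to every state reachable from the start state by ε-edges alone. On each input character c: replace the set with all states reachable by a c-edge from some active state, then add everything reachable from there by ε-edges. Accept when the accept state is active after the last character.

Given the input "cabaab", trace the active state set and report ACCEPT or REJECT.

Answer: ACCEPT

Derivation:
start: ε-closure({0}) = {0}
'c' @ 1: {1,2,3,4,6,8}  (accept∈set)
'a' @ 2: {3,4,5,6,7,8,9}  (accept∈set)
'b' @ 3: {3,4,5,6,8,9}  (accept∈set)
'a' @ 4: {3,4,5,6,7,8,9}  (accept∈set)
'a' @ 5: {3,4,5,6,7,8,9}  (accept∈set)
'b' @ 6: {3,4,5,6,8,9}  (accept∈set)
final: {3,4,5,6,8,9}; accept 3 in set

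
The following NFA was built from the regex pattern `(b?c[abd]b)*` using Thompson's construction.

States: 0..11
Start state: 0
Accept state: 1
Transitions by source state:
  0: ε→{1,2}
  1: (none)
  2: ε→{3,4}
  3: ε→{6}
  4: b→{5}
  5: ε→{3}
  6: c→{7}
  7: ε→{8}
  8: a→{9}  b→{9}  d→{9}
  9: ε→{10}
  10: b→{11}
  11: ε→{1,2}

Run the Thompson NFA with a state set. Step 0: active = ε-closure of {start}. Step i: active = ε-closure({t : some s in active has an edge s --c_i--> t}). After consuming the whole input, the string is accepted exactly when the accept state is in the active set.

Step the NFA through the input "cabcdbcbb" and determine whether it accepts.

initial (ε-close {0}): {0,1,2,3,4,6}
'c' @ 1: {7,8}
'a' @ 2: {9,10}
'b' @ 3: {1,2,3,4,6,11}  (accept∈set)
'c' @ 4: {7,8}
'd' @ 5: {9,10}
'b' @ 6: {1,2,3,4,6,11}  (accept∈set)
'c' @ 7: {7,8}
'b' @ 8: {9,10}
'b' @ 9: {1,2,3,4,6,11}  (accept∈set)
after full input: {1,2,3,4,6,11}  (accept=1 in)

Answer: ACCEPT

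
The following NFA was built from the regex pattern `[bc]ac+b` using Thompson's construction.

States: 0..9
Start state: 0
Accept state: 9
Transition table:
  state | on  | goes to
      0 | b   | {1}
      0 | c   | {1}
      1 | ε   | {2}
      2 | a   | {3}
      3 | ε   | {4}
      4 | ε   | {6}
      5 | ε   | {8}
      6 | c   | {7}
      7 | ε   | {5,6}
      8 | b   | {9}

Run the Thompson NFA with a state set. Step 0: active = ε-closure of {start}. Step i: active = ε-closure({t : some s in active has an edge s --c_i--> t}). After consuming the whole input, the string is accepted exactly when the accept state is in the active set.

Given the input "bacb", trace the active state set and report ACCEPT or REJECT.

initial (ε-close {0}): {0}
'b' @ 1: {1,2}
'a' @ 2: {3,4,6}
'c' @ 3: {5,6,7,8}
'b' @ 4: {9}  [accepting]
after full input: {9}  (accept=9 in)

Answer: ACCEPT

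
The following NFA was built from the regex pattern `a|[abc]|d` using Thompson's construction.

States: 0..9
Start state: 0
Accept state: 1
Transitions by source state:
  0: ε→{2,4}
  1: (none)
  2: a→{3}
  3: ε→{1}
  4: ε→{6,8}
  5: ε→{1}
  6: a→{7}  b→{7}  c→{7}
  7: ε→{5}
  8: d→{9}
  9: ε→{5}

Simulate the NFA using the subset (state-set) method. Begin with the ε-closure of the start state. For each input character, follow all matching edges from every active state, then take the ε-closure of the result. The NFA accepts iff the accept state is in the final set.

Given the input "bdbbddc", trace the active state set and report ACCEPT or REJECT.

S₀ = ε-closure({0}) = {0,2,4,6,8}
'b' @ 1: {1,5,7}  ✓accept
'd' @ 2: {}  — state set empty
rest 'bbddc' ignored (set empty)
end set {} — state 1 not in

Answer: REJECT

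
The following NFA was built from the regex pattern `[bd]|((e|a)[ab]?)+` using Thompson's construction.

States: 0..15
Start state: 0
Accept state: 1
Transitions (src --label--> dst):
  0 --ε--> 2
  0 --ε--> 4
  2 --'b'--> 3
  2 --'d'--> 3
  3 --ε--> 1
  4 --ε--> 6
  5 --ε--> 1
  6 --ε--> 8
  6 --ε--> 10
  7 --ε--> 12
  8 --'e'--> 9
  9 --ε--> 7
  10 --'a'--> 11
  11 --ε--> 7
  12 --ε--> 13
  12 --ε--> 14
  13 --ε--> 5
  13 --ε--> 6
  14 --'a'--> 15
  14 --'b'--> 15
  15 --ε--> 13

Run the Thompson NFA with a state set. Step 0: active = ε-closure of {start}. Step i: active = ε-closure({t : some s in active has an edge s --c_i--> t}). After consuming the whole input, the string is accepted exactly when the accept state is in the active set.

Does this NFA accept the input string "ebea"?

Answer: ACCEPT

Steps:
S₀ = ε-closure({0}) = {0,2,4,6,8,10}
'e' @ 1: {1,5,6,7,8,9,10,12,13,14}  [accepting]
'b' @ 2: {1,5,6,8,10,13,15}  [accepting]
'e' @ 3: {1,5,6,7,8,9,10,12,13,14}  [accepting]
'a' @ 4: {1,5,6,7,8,10,11,12,13,14,15}  [accepting]
end set {1,5,6,7,8,10,11,12,13,14,15} — state 1 in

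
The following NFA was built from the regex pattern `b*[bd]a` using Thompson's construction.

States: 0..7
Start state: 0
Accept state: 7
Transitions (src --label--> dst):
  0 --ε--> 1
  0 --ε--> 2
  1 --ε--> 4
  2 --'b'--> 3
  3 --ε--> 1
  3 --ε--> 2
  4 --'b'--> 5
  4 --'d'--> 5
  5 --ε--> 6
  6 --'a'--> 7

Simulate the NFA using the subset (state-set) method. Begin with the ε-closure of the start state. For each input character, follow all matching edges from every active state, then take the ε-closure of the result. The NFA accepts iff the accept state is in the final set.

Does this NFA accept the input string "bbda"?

S₀ = ε-closure({0}) = {0,1,2,4}
'b' @ 1: {1,2,3,4,5,6}
'b' @ 2: {1,2,3,4,5,6}
'd' @ 3: {5,6}
'a' @ 4: {7}  [accepting]
end set {7} — state 7 in

Answer: ACCEPT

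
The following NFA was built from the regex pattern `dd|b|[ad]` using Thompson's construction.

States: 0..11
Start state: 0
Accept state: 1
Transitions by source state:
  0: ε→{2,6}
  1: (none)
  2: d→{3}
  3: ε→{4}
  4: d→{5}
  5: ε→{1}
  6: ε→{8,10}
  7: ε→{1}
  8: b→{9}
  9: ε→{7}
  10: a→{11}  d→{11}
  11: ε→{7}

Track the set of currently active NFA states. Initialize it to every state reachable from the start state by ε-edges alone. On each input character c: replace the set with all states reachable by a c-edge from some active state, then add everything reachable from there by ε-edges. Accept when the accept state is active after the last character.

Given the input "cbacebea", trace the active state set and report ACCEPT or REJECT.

Answer: REJECT

Steps:
start: ε-closure({0}) = {0,2,6,8,10}
'c' @ 1: {}  — no active states
rest 'bacebea' ignored (set empty)
after full input: {}  (accept=1 not in)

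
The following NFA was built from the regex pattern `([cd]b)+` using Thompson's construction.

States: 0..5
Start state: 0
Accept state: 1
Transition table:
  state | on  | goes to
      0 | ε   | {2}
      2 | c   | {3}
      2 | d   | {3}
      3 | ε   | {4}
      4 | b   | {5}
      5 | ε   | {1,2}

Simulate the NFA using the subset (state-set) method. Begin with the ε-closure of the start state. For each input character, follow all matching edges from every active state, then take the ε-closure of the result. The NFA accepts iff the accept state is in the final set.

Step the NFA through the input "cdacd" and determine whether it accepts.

S₀ = ε-closure({0}) = {0,2}
'c' @ 1: {3,4}
'd' @ 2: {}  — state set empty
rest 'acd' ignored (set empty)
final: {}; accept 1 not in set

Answer: REJECT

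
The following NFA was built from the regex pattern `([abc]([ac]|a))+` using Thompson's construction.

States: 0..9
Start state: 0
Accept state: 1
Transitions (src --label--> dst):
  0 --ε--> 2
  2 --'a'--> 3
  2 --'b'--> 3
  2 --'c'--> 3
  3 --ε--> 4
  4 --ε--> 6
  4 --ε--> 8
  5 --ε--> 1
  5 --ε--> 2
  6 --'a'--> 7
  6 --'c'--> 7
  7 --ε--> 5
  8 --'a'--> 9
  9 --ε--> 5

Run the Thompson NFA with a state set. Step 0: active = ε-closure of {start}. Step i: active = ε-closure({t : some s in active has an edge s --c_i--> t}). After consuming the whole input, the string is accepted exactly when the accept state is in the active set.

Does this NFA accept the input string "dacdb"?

start: ε-closure({0}) = {0,2}
'd' @ 1: {}  — no active states
rest 'acdb' ignored (set empty)
final: {}; accept 1 not in set

Answer: REJECT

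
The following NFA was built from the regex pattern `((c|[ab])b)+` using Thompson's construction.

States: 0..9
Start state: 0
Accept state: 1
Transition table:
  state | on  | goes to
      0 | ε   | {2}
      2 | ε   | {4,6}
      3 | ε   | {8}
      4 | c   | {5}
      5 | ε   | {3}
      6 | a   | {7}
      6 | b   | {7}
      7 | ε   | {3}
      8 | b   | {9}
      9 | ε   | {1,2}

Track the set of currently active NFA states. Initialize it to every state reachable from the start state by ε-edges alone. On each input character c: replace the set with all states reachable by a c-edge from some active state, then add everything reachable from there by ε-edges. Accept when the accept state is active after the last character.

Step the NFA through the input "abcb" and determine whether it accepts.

initial (ε-close {0}): {0,2,4,6}
'a' @ 1: {3,7,8}
'b' @ 2: {1,2,4,6,9}  [accepting]
'c' @ 3: {3,5,8}
'b' @ 4: {1,2,4,6,9}  [accepting]
end set {1,2,4,6,9} — state 1 in

Answer: ACCEPT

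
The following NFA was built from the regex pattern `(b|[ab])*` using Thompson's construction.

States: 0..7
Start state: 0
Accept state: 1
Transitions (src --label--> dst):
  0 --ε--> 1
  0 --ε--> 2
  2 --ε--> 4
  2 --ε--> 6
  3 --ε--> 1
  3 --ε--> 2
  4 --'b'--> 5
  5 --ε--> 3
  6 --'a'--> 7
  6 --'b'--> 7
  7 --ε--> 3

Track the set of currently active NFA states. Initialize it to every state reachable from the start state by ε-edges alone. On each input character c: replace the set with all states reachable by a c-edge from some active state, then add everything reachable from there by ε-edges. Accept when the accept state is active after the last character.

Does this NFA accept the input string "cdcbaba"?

initial (ε-close {0}): {0,1,2,4,6}
'c' @ 1: {}  — dead — no transitions
rest 'dcbaba' ignored (set empty)
after full input: {}  (accept=1 not in)

Answer: REJECT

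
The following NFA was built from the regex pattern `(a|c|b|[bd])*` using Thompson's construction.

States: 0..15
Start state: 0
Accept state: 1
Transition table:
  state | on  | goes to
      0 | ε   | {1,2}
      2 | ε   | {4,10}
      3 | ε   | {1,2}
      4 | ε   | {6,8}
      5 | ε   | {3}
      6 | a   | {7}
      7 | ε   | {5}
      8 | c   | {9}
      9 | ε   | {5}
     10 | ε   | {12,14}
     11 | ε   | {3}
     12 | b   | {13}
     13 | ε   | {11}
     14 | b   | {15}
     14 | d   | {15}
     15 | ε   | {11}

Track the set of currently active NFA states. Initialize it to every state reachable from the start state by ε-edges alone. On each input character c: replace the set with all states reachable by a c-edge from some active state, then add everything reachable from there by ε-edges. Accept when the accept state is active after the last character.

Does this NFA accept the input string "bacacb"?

S₀ = ε-closure({0}) = {0,1,2,4,6,8,10,12,14}
'b' @ 1: {1,2,3,4,6,8,10,11,12,13,14,15}  (accept∈set)
'a' @ 2: {1,2,3,4,5,6,7,8,10,12,14}  (accept∈set)
'c' @ 3: {1,2,3,4,5,6,8,9,10,12,14}  (accept∈set)
'a' @ 4: {1,2,3,4,5,6,7,8,10,12,14}  (accept∈set)
'c' @ 5: {1,2,3,4,5,6,8,9,10,12,14}  (accept∈set)
'b' @ 6: {1,2,3,4,6,8,10,11,12,13,14,15}  (accept∈set)
final: {1,2,3,4,6,8,10,11,12,13,14,15}; accept 1 in set

Answer: ACCEPT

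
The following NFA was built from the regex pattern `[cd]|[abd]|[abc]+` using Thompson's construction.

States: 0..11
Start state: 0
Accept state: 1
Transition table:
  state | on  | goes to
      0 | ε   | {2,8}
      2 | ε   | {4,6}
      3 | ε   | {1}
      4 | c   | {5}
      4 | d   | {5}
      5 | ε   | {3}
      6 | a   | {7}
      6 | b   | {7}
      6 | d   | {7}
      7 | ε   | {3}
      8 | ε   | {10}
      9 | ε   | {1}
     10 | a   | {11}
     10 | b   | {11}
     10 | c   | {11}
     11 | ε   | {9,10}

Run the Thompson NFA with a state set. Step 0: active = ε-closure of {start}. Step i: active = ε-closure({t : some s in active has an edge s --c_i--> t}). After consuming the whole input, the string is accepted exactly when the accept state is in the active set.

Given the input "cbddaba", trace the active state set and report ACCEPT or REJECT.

Answer: REJECT

Derivation:
start: ε-closure({0}) = {0,2,4,6,8,10}
'c' @ 1: {1,3,5,9,10,11}  (accept∈set)
'b' @ 2: {1,9,10,11}  (accept∈set)
'd' @ 3: {}  — no active states
rest 'daba' ignored (set empty)
after full input: {}  (accept=1 not in)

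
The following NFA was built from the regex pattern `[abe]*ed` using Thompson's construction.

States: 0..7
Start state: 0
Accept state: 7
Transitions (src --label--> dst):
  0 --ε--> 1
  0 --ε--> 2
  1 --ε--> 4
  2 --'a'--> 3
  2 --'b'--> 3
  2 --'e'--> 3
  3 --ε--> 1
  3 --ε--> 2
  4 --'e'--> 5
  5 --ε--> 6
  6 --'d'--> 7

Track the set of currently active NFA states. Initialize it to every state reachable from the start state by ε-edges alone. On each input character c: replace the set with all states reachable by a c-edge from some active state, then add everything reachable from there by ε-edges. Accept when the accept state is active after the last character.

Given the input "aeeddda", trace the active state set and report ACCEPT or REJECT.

Answer: REJECT

Derivation:
start: ε-closure({0}) = {0,1,2,4}
'a' @ 1: {1,2,3,4}
'e' @ 2: {1,2,3,4,5,6}
'e' @ 3: {1,2,3,4,5,6}
'd' @ 4: {7}  (accept∈set)
'd' @ 5: {}  — dead — no transitions
rest 'da' ignored (set empty)
after full input: {}  (accept=7 not in)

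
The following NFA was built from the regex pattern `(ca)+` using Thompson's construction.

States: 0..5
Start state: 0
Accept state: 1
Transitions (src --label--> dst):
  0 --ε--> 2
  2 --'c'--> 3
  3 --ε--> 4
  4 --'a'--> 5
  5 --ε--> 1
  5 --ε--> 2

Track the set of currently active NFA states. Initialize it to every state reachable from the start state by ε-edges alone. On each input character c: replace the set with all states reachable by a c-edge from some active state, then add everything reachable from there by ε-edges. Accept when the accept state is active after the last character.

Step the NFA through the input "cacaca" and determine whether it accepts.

start: ε-closure({0}) = {0,2}
'c' @ 1: {3,4}
'a' @ 2: {1,2,5}  (accept∈set)
'c' @ 3: {3,4}
'a' @ 4: {1,2,5}  (accept∈set)
'c' @ 5: {3,4}
'a' @ 6: {1,2,5}  (accept∈set)
final: {1,2,5}; accept 1 in set

Answer: ACCEPT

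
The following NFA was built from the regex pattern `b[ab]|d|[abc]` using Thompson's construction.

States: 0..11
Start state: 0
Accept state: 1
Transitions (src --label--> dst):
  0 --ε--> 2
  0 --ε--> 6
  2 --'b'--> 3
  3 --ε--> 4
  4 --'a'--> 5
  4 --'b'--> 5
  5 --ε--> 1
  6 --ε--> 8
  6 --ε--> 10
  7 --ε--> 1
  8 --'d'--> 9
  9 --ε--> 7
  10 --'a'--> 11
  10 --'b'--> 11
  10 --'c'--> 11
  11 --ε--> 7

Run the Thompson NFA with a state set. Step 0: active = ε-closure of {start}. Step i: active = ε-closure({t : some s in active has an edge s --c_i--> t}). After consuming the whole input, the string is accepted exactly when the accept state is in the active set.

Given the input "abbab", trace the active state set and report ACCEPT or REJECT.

Answer: REJECT

Derivation:
S₀ = ε-closure({0}) = {0,2,6,8,10}
'a' @ 1: {1,7,11}  ✓accept
'b' @ 2: {}  — dead — no transitions
rest 'bab' ignored (set empty)
end set {} — state 1 not in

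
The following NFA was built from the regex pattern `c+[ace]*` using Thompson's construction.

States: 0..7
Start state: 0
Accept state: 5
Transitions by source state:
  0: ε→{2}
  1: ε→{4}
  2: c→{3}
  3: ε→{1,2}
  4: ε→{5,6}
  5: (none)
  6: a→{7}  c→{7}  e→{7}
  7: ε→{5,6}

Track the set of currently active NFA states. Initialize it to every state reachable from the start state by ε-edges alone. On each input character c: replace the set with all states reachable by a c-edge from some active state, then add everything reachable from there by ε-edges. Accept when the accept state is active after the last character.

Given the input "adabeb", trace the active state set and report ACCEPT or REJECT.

initial (ε-close {0}): {0,2}
'a' @ 1: {}  — no active states
rest 'dabeb' ignored (set empty)
end set {} — state 5 not in

Answer: REJECT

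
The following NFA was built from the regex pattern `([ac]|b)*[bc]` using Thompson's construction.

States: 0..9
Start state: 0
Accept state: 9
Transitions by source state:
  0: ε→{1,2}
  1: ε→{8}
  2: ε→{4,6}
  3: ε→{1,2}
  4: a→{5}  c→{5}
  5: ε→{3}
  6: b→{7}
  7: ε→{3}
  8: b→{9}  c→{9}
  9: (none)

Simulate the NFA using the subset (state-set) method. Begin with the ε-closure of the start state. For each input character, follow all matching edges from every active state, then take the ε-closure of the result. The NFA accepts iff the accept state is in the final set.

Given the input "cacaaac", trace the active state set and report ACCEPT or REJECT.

Answer: ACCEPT

Steps:
initial (ε-close {0}): {0,1,2,4,6,8}
'c' @ 1: {1,2,3,4,5,6,8,9}  (accept∈set)
'a' @ 2: {1,2,3,4,5,6,8}
'c' @ 3: {1,2,3,4,5,6,8,9}  (accept∈set)
'a' @ 4: {1,2,3,4,5,6,8}
'a' @ 5: {1,2,3,4,5,6,8}
'a' @ 6: {1,2,3,4,5,6,8}
'c' @ 7: {1,2,3,4,5,6,8,9}  (accept∈set)
final: {1,2,3,4,5,6,8,9}; accept 9 in set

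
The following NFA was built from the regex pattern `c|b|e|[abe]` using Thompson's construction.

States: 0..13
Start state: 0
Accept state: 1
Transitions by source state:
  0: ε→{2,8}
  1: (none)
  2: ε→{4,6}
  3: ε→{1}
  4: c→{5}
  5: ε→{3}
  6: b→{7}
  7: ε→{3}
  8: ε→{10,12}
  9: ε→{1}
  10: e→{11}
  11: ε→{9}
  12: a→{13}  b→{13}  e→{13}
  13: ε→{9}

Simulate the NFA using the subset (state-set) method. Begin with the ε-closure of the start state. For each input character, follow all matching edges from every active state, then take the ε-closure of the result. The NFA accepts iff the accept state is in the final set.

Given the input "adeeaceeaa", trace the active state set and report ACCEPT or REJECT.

Answer: REJECT

Derivation:
initial (ε-close {0}): {0,2,4,6,8,10,12}
'a' @ 1: {1,9,13}  (accept∈set)
'd' @ 2: {}  — dead — no transitions
rest 'eeaceeaa' ignored (set empty)
end set {} — state 1 not in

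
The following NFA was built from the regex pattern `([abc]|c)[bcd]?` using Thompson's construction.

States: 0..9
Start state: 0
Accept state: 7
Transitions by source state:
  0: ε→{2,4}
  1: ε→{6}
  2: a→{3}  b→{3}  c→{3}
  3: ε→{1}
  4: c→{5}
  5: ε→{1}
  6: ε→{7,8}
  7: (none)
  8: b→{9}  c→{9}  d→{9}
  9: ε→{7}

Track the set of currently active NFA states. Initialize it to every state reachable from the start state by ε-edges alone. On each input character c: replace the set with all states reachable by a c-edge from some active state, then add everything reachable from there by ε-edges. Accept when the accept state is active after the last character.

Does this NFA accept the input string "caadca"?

start: ε-closure({0}) = {0,2,4}
'c' @ 1: {1,3,5,6,7,8}  [accepting]
'a' @ 2: {}  — state set empty
rest 'adca' ignored (set empty)
end set {} — state 7 not in

Answer: REJECT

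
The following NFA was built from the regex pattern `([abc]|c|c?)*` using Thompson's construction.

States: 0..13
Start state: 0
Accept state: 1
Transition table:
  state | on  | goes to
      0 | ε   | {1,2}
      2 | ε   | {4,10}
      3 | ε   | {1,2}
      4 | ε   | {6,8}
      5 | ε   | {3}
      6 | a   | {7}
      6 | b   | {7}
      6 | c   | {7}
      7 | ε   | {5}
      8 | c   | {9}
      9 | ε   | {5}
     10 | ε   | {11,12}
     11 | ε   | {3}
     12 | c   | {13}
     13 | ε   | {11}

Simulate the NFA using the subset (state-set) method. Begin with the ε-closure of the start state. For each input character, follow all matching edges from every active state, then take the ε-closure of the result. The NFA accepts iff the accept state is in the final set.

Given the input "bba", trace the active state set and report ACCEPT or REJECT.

Answer: ACCEPT

Steps:
start: ε-closure({0}) = {0,1,2,3,4,6,8,10,11,12}
'b' @ 1: {1,2,3,4,5,6,7,8,10,11,12}  (accept∈set)
'b' @ 2: {1,2,3,4,5,6,7,8,10,11,12}  (accept∈set)
'a' @ 3: {1,2,3,4,5,6,7,8,10,11,12}  (accept∈set)
end set {1,2,3,4,5,6,7,8,10,11,12} — state 1 in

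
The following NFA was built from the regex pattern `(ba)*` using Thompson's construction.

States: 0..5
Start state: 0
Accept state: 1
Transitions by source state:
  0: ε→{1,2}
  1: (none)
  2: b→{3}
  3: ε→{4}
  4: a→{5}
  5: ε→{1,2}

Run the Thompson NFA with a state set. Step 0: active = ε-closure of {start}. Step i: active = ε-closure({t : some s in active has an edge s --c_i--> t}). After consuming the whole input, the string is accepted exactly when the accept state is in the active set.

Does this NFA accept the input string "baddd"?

Answer: REJECT

Steps:
start: ε-closure({0}) = {0,1,2}
'b' @ 1: {3,4}
'a' @ 2: {1,2,5}  ✓accept
'd' @ 3: {}  — state set empty
rest 'dd' ignored (set empty)
after full input: {}  (accept=1 not in)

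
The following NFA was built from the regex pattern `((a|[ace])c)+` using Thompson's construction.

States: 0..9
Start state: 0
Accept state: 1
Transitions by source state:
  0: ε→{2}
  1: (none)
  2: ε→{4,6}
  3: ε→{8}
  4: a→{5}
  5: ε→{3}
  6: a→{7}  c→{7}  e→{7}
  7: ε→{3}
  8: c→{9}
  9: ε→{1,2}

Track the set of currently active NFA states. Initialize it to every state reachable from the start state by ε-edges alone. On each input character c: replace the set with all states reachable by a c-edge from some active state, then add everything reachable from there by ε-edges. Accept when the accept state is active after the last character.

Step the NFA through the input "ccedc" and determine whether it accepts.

initial (ε-close {0}): {0,2,4,6}
'c' @ 1: {3,7,8}
'c' @ 2: {1,2,4,6,9}  [accepting]
'e' @ 3: {3,7,8}
'd' @ 4: {}  — state set empty
rest 'c' ignored (set empty)
after full input: {}  (accept=1 not in)

Answer: REJECT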